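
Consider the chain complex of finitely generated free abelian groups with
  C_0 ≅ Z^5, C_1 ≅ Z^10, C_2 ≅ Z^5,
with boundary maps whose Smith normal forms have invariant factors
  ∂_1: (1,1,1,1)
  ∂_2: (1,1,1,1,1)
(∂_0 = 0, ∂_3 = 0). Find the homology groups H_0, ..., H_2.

H_0 = Z,  H_1 = Z,  H_2 = 0.

H_0: b_0 = 5 − 0 − 4 = 1; torsion from ∂_1 factors > 1: none. So H_0 = Z.
H_1: b_1 = 10 − 4 − 5 = 1; torsion from ∂_2 factors > 1: none. So H_1 = Z.
H_2: b_2 = 5 − 5 − 0 = 0; torsion from ∂_3 factors > 1: none. So H_2 = 0.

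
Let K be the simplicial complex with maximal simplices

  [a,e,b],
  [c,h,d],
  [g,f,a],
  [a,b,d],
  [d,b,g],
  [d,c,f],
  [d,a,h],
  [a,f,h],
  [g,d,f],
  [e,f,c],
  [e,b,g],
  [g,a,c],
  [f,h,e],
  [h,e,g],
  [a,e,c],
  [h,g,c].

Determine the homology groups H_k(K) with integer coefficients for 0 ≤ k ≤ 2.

K has 8 vertices, 24 edges, 16 triangles.
rank ∂_0 = 0, rank ∂_1 = 7 ⇒ b_0 = 8 − 0 − 7 = 1; all invariant factors of ∂_1 are 1 so no torsion. So H_0 = Z.
rank ∂_1 = 7, rank ∂_2 = 15 ⇒ b_1 = 24 − 7 − 15 = 2; all invariant factors of ∂_2 are 1 so no torsion. So H_1 = Z^2.
rank ∂_2 = 15, rank ∂_3 = 0 ⇒ b_2 = 16 − 15 − 0 = 1. So H_2 = Z.

H_0 ≅ Z,  H_1 ≅ Z^2,  H_2 ≅ Z.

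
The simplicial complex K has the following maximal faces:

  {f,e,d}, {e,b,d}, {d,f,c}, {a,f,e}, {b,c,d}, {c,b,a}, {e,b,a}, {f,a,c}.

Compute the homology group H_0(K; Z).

H_0 ≅ Z.

We work with the vertex ordering a < b < c < d < e < f. The simplices of K, each written with vertices in increasing order, are:

  0-simplices (6): a, b, c, d, e, f
  1-simplices (12): ab, ac, ae, af, bc, bd, be, cd, cf, de, df, ef
  2-simplices (8): abc, abe, acf, aef, bcd, bde, cdf, def

so the chain groups are C_0 ≅ Z^6, C_1 ≅ Z^12, C_2 ≅ Z^8.

The boundary map ∂_1: C_1 → C_0 is given by ∂[p,q] = [q] − [p]. For instance
  ∂cd = d − c.
This gives a 6×12 integer matrix of rank 5; reducing to Smith normal form yields diagonal entries (1,1,1,1,1).

The boundary map ∂_2: C_2 → C_1 acts by ∂[p,q,r] = [q,r] − [p,r] + [p,q]. For instance
  ∂bcd = cd − bd + bc,
  ∂abc = bc − ac + ab.
The 12×8 boundary matrix has rank 7 and Smith normal form diag(1,1,1,1,1,1,1).

From H_k ≅ ker(∂_k) / im(∂_{k+1}) we obtain:

  H_0: rank C_0 − rank ∂_1 = 6 − 5 = 1, and the invariant factors of ∂_1 are all 1, so H_0 ≅ Z.

(K is a triangulation of the 2-sphere S^2.)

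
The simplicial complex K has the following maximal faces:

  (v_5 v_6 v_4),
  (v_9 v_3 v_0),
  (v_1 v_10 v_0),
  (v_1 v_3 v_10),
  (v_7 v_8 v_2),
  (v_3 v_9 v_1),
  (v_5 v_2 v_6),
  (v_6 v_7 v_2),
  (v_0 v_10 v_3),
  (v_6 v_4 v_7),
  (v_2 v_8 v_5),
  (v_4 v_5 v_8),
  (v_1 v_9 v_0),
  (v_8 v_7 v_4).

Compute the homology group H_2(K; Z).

Order the vertices as v_0 < v_1 < v_2 < v_3 < v_4 < v_5 < v_6 < v_7 < v_8 < v_9 < v_10. Listing each simplex with vertices in this order, K has dimension 2 with simplices:

  0-simplices (11): [v_0], [v_1], [v_2], [v_3], [v_4], [v_5], [v_6], [v_7], [v_8], [v_9], [v_10]
  1-simplices (21): (21 of them)
  2-simplices (14): (14 of them)

giving chain groups C_0 ≅ Z^11, C_1 ≅ Z^21, C_2 ≅ Z^14.

∂_1: C_1 → C_0 maps an edge to its endpoints' difference, ∂[p,q] = q − p.
The resulting 11×21 matrix has rank 9, and its Smith normal form has invariant factors (1,1,1,1,1,1,1,1,1).

∂_2: C_2 → C_1 maps a triangle to the signed sum of its edges. For instance
  ∂[v_1,v_3,v_9] = [v_3,v_9] − [v_1,v_9] + [v_1,v_3],
  ∂[v_4,v_7,v_8] = [v_7,v_8] − [v_4,v_8] + [v_4,v_7].
This gives a 21×14 integer matrix of rank 12; reducing to Smith normal form yields diagonal entries (1,1,1,1,1,1,1,1,1,1,1,1).

Now H_k = ker ∂_k / im ∂_{k+1}, so:

  H_2: rank ker ∂_2 − rank ∂_3 = (14 − 12) − 0 = 2, and there is no ∂_3, so H_2 ≅ Z^2.

H_2 = Z^2.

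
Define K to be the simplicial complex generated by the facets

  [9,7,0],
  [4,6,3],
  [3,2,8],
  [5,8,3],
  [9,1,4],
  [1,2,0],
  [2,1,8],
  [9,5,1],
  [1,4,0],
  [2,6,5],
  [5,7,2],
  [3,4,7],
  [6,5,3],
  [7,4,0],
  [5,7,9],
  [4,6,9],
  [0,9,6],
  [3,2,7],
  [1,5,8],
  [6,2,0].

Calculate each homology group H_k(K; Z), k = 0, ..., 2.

H_0 = Z,  H_1 = Z ⊕ Z/2,  H_2 = 0.

We work with the vertex ordering 0 < 1 < 2 < 3 < 4 < 5 < 6 < 7 < 8 < 9. The simplices of K, each written with vertices in increasing order, are:

  0-simplices (10): [0], [1], [2], [3], [4], [5], [6], [7], [8], [9]
  1-simplices (30): (30 of them)
  2-simplices (20): (20 of them)

so the chain groups are C_0 ≅ Z^10, C_1 ≅ Z^30, C_2 ≅ Z^20.

Boundary ∂_1: C_1 → C_0 is given by ∂[p,q] = [q] − [p]. For instance
  ∂[0,7] = [7] − [0].
The 10×30 boundary matrix has rank 9 and Smith normal form diag(1,1,1,1,1,1,1,1,1).

Boundary ∂_2: C_2 → C_1 maps a triangle to the signed sum of its edges. For instance
  ∂[1,5,9] = [5,9] − [1,9] + [1,5],
  ∂[3,4,7] = [4,7] − [3,7] + [3,4].
This gives a 30×20 integer matrix of rank 20; reducing to Smith normal form yields diagonal entries (1,1,1,1,1,1,1,1,1,1,1,1,1,1,1,1,1,1,1,2).

Reading off H_k = ker ∂_k / im ∂_{k+1}:

  H_0: rank C_0 − rank ∂_1 = 10 − 9 = 1, and the invariant factors of ∂_1 are all 1, so H_0 = Z.
  H_1: rank ker ∂_1 − rank ∂_2 = (30 − 9) − 20 = 1, and ∂_2 has invariant factor 2 > 1, so H_1 = Z ⊕ Z/2.
  H_2: rank ker ∂_2 − rank ∂_3 = (20 − 20) − 0 = 0, and there is no ∂_3, so H_2 = 0.

As a check, the Euler characteristic is 10 − 30 + 20 = 0, which agrees with 1 − 1 + 0 = 0.
(K is a triangulation of the Klein bottle.)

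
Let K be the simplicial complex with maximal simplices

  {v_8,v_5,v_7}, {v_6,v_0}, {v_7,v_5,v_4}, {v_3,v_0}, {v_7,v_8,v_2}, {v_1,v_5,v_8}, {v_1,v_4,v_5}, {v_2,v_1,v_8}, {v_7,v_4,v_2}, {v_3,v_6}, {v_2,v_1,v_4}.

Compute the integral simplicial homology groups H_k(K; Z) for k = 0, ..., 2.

H_0 ≅ Z^2,  H_1 ≅ Z,  H_2 ≅ Z.

Order the vertices as v_0 < v_1 < v_2 < v_3 < v_4 < v_5 < v_6 < v_7 < v_8. Listing each simplex with vertices in this order, K has dimension 2 with simplices:

  0-simplices (9): [v_0], [v_1], [v_2], [v_3], [v_4], [v_5], [v_6], [v_7], [v_8]
  1-simplices (15): (15 of them)
  2-simplices (8): [v_1,v_2,v_4], [v_1,v_2,v_8], [v_1,v_4,v_5], [v_1,v_5,v_8], [v_2,v_4,v_7], [v_2,v_7,v_8], [v_4,v_5,v_7], [v_5,v_7,v_8]

Hence C_0 ≅ Z^9, C_1 ≅ Z^15, C_2 ≅ Z^8.

Boundary ∂_1: C_1 → C_0 maps an edge to its endpoints' difference, ∂[p,q] = q − p.
As a 9×15 matrix over Z this has rank 7, with invariant factors (1,1,1,1,1,1,1).

Boundary ∂_2: C_2 → C_1 sends each 2-simplex [p,q,r] to [q,r] − [p,r] + [p,q]. For instance
  ∂[v_1,v_2,v_8] = [v_2,v_8] − [v_1,v_8] + [v_1,v_2],
  ∂[v_4,v_5,v_7] = [v_5,v_7] − [v_4,v_7] + [v_4,v_5].
The resulting 15×8 matrix has rank 7, and its Smith normal form has invariant factors (1,1,1,1,1,1,1).

Computing H_k = (kernel of ∂_k) / (image of ∂_{k+1}):

  H_0: rank C_0 − rank ∂_1 = 9 − 7 = 2, and the invariant factors of ∂_1 are all 1, so H_0 ≅ Z^2.
  H_1: rank ker ∂_1 − rank ∂_2 = (15 − 7) − 7 = 1, and the invariant factors of ∂_2 are all 1, so H_1 ≅ Z.
  H_2: rank ker ∂_2 − rank ∂_3 = (8 − 7) − 0 = 1, and there is no ∂_3, so H_2 ≅ Z.

As a check, the Euler characteristic is 9 − 15 + 8 = 2, which agrees with 2 − 1 + 1 = 2.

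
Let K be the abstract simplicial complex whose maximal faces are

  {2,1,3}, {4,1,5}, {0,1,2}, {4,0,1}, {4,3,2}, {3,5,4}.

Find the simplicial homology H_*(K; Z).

H_0 ≅ Z,  H_1 ≅ Z,  H_2 = 0.

We work with the vertex ordering 0 < 1 < 2 < 3 < 4 < 5. The simplices of K, each written with vertices in increasing order, are:

  0-simplices (6): [0], [1], [2], [3], [4], [5]
  1-simplices (12): [0,1], [0,2], [0,4], [1,2], [1,3], [1,4], [1,5], [2,3], [2,4], [3,4], [3,5], [4,5]
  2-simplices (6): [0,1,2], [0,1,4], [1,2,3], [1,4,5], [2,3,4], [3,4,5]

so the chain groups are C_0 ≅ Z^6, C_1 ≅ Z^12, C_2 ≅ Z^6.

The boundary map ∂_1: C_1 → C_0 is given by ∂[p,q] = [q] − [p]. For instance
  ∂[4,5] = [5] − [4].
The 6×12 boundary matrix has rank 5 and Smith normal form diag(1,1,1,1,1).

Boundary ∂_2: C_2 → C_1 sends each 2-simplex [p,q,r] to [q,r] − [p,r] + [p,q]. For instance
  ∂[2,3,4] = [3,4] − [2,4] + [2,3],
  ∂[1,2,3] = [2,3] − [1,3] + [1,2].
As a 12×6 matrix over Z this has rank 6, with invariant factors (1,1,1,1,1,1).

Now H_k = ker ∂_k / im ∂_{k+1}, so:

  H_0: rank C_0 − rank ∂_1 = 6 − 5 = 1, and the invariant factors of ∂_1 are all 1, so H_0 ≅ Z.
  H_1: rank ker ∂_1 − rank ∂_2 = (12 − 5) − 6 = 1, and the invariant factors of ∂_2 are all 1, so H_1 ≅ Z.
  H_2: rank ker ∂_2 − rank ∂_3 = (6 − 6) − 0 = 0, and there is no ∂_3, so H_2 ≅ 0.

(K is a triangulation of the cylinder S^1 x I.)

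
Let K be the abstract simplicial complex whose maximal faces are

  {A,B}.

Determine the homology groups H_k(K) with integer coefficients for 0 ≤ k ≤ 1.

H_0 ≅ Z,  H_1 = 0.

K has 2 vertices, 1 edge.
rank ∂_0 = 0, rank ∂_1 = 1 ⇒ b_0 = 2 − 0 − 1 = 1; all invariant factors of ∂_1 are 1 so no torsion. So H_0 ≅ Z.
rank ∂_1 = 1, rank ∂_2 = 0 ⇒ b_1 = 1 − 1 − 0 = 0. So H_1 ≅ 0.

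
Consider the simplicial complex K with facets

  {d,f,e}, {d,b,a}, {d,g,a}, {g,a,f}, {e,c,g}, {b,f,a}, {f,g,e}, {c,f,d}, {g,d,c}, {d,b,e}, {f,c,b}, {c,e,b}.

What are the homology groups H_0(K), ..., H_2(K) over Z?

Fix the vertex order a < b < c < d < e < f < g and write every simplex with vertices in increasing order. Then dim K = 2 and the simplices of K are:

  0-simplices (7): a, b, c, d, e, f, g
  1-simplices (18): ab, ad, af, ag, bc, bd, be, bf, cd, ce, cf, cg, de, df, dg, ef, eg, fg
  2-simplices (12): abd, abf, adg, afg, bce, bcf, bde, cdf, cdg, ceg, def, efg

giving chain groups C_0 ≅ Z^7, C_1 ≅ Z^18, C_2 ≅ Z^12.

Boundary ∂_1: C_1 → C_0 sends each edge [p,q] (with p < q) to q − p.
As a 7×18 matrix over Z this has rank 6, with invariant factors (1,1,1,1,1,1).

∂_2: C_2 → C_1 acts by ∂[p,q,r] = [q,r] − [p,r] + [p,q]. For instance
  ∂def = ef − df + de,
  ∂adg = dg − ag + ad.
The resulting 18×12 matrix has rank 12, and its Smith normal form has invariant factors (1,1,1,1,1,1,1,1,1,1,1,2).

Now H_k = ker ∂_k / im ∂_{k+1}, so:

  H_0: rank C_0 − rank ∂_1 = 7 − 6 = 1, and the invariant factors of ∂_1 are all 1, so H_0 ≅ Z.
  H_1: rank ker ∂_1 − rank ∂_2 = (18 − 6) − 12 = 0, and ∂_2 has invariant factor 2 > 1, so H_1 ≅ Z/2.
  H_2: rank ker ∂_2 − rank ∂_3 = (12 − 12) − 0 = 0, and there is no ∂_3, so H_2 ≅ 0.

H_0 ≅ Z,  H_1 ≅ Z/2,  H_2 = 0.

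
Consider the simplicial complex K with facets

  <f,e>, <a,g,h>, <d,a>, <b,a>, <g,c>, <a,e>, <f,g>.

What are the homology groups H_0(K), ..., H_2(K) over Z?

Order the vertices as a < b < c < d < e < f < g < h. Listing each simplex with vertices in this order, K has dimension 2 with simplices:

  0-simplices (8): a, b, c, d, e, f, g, h
  1-simplices (9): ab, ad, ae, ag, ah, cg, ef, fg, gh
  2-simplices (1): agh

giving chain groups C_0 ≅ Z^8, C_1 ≅ Z^9, C_2 ≅ Z^1.

∂_1: C_1 → C_0 maps an edge to its endpoints' difference, ∂[p,q] = q − p. For instance
  ∂ah = h − a.
As a 8×9 matrix over Z this has rank 7, with invariant factors (1,1,1,1,1,1,1).

∂_2: C_2 → C_1 maps a triangle to the signed sum of its edges. For instance
  ∂agh = gh − ah + ag.
This gives a 9×1 integer matrix of rank 1; reducing to Smith normal form yields diagonal entries (1).

Reading off H_k = ker ∂_k / im ∂_{k+1}:

  H_0: rank C_0 − rank ∂_1 = 8 − 7 = 1, and the invariant factors of ∂_1 are all 1, so H_0 ≅ Z.
  H_1: rank ker ∂_1 − rank ∂_2 = (9 − 7) − 1 = 1, and the invariant factors of ∂_2 are all 1, so H_1 ≅ Z.
  H_2: rank ker ∂_2 − rank ∂_3 = (1 − 1) − 0 = 0, and there is no ∂_3, so H_2 ≅ 0.

H_0 = Z,  H_1 = Z,  H_2 = 0.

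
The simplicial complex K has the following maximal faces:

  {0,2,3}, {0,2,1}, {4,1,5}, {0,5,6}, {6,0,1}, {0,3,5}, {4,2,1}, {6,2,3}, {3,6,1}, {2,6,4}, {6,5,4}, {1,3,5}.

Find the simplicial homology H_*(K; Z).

Fix the vertex order 0 < 1 < 2 < 3 < 4 < 5 < 6 and write every simplex with vertices in increasing order. Then dim K = 2 and the simplices of K are:

  0-simplices (7): [0], [1], [2], [3], [4], [5], [6]
  1-simplices (18): [0,1], [0,2], [0,3], [0,5], [0,6], [1,2], [1,3], [1,4], [1,5], [1,6], [2,3], [2,4], [2,6], [3,5], [3,6], [4,5], [4,6], [5,6]
  2-simplices (12): [0,1,2], [0,1,6], [0,2,3], [0,3,5], [0,5,6], [1,2,4], [1,3,5], [1,3,6], [1,4,5], [2,3,6], [2,4,6], [4,5,6]

giving chain groups C_0 ≅ Z^7, C_1 ≅ Z^18, C_2 ≅ Z^12.

The boundary map ∂_1: C_1 → C_0 is given by ∂[p,q] = [q] − [p].
The 7×18 boundary matrix has rank 6 and Smith normal form diag(1,1,1,1,1,1).

The boundary map ∂_2: C_2 → C_1 maps a triangle to the signed sum of its edges. For instance
  ∂[0,2,3] = [2,3] − [0,3] + [0,2],
  ∂[2,4,6] = [4,6] − [2,6] + [2,4].
The resulting 18×12 matrix has rank 12, and its Smith normal form has invariant factors (1,1,1,1,1,1,1,1,1,1,1,2).

Computing H_k = (kernel of ∂_k) / (image of ∂_{k+1}):

  H_0: rank C_0 − rank ∂_1 = 7 − 6 = 1, and the invariant factors of ∂_1 are all 1, so H_0 ≅ Z.
  H_1: rank ker ∂_1 − rank ∂_2 = (18 − 6) − 12 = 0, and ∂_2 has invariant factor 2 > 1, so H_1 ≅ Z/2.
  H_2: rank ker ∂_2 − rank ∂_3 = (12 − 12) − 0 = 0, and there is no ∂_3, so H_2 ≅ 0.

H_0 = Z,  H_1 = Z/2,  H_2 = 0.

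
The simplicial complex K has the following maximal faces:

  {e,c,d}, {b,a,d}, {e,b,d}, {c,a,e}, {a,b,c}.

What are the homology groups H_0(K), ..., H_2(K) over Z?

K has 5 vertices, 10 edges, 5 triangles.
rank ∂_0 = 0, rank ∂_1 = 4 ⇒ b_0 = 5 − 0 − 4 = 1; all invariant factors of ∂_1 are 1 so no torsion. So H_0 ≅ Z.
rank ∂_1 = 4, rank ∂_2 = 5 ⇒ b_1 = 10 − 4 − 5 = 1; all invariant factors of ∂_2 are 1 so no torsion. So H_1 ≅ Z.
rank ∂_2 = 5, rank ∂_3 = 0 ⇒ b_2 = 5 − 5 − 0 = 0. So H_2 ≅ 0.

H_0 ≅ Z,  H_1 ≅ Z,  H_2 = 0.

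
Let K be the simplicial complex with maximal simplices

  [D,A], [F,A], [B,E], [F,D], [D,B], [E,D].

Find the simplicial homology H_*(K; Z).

H_0 = Z,  H_1 = Z^2.

Take the total order A < B < D < E < F on the vertex set. Then K (dimension 1) consists of the simplices:

  0-simplices (5): A, B, D, E, F
  1-simplices (6): AD, AF, BD, BE, DE, DF

giving chain groups C_0 ≅ Z^5, C_1 ≅ Z^6.

Boundary ∂_1: C_1 → C_0 sends each edge [p,q] (with p < q) to q − p.
The 5×6 boundary matrix has rank 4 and Smith normal form diag(1,1,1,1).

Computing H_k = (kernel of ∂_k) / (image of ∂_{k+1}):

  H_0: rank C_0 − rank ∂_1 = 5 − 4 = 1, and the invariant factors of ∂_1 are all 1, so H_0 = Z.
  H_1: rank ker ∂_1 − rank ∂_2 = (6 − 4) − 0 = 2, and there is no ∂_2, so H_1 = Z^2.

As a check, the Euler characteristic is 5 − 6 = -1, which agrees with 1 − 2 = -1.
(K is a triangulation of a wedge of 2 circles.)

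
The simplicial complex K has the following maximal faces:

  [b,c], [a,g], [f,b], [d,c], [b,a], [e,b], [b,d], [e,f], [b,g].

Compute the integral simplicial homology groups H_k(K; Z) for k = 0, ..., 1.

Take the total order a < b < c < d < e < f < g on the vertex set. Then K (dimension 1) consists of the simplices:

  0-simplices (7): a, b, c, d, e, f, g
  1-simplices (9): ab, ag, bc, bd, be, bf, bg, cd, ef

Hence C_0 ≅ Z^7, C_1 ≅ Z^9.

Boundary ∂_1: C_1 → C_0 sends each edge [p,q] (with p < q) to q − p. For instance
  ∂bc = c − b.
The 7×9 boundary matrix has rank 6 and Smith normal form diag(1,1,1,1,1,1).

From H_k ≅ ker(∂_k) / im(∂_{k+1}) we obtain:

  H_0: rank C_0 − rank ∂_1 = 7 − 6 = 1, and the invariant factors of ∂_1 are all 1, so H_0 = Z.
  H_1: rank ker ∂_1 − rank ∂_2 = (9 − 6) − 0 = 3, and there is no ∂_2, so H_1 = Z^3.

As a check, the Euler characteristic is 7 − 9 = -2, which agrees with 1 − 3 = -2.

H_0 = Z,  H_1 = Z^3.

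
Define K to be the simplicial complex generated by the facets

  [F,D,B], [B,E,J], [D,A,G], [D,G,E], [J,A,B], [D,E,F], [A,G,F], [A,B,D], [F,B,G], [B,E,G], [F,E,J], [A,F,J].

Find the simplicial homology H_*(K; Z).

Order the vertices as A < B < D < E < F < G < J. Listing each simplex with vertices in this order, K has dimension 2 with simplices:

  0-simplices (7): A, B, D, E, F, G, J
  1-simplices (18): AB, AD, AF, AG, AJ, BD, BE, BF, BG, BJ, DE, DF, DG, EF, EG, EJ, FG, FJ
  2-simplices (12): ABD, ABJ, ADG, AFG, AFJ, BDF, BEG, BEJ, BFG, DEF, DEG, EFJ

so the chain groups are C_0 ≅ Z^7, C_1 ≅ Z^18, C_2 ≅ Z^12.

The boundary map ∂_1: C_1 → C_0 is given by ∂[p,q] = [q] − [p]. For instance
  ∂BD = D − B.
The 7×18 boundary matrix has rank 6 and Smith normal form diag(1,1,1,1,1,1).

Boundary ∂_2: C_2 → C_1 sends each 2-simplex [p,q,r] to [q,r] − [p,r] + [p,q]. For instance
  ∂EFJ = FJ − EJ + EF,
  ∂AFG = FG − AG + AF.
As a 18×12 matrix over Z this has rank 12, with invariant factors (1,1,1,1,1,1,1,1,1,1,1,2).

Computing H_k = (kernel of ∂_k) / (image of ∂_{k+1}):

  H_0: rank C_0 − rank ∂_1 = 7 − 6 = 1, and the invariant factors of ∂_1 are all 1, so H_0 = Z.
  H_1: rank ker ∂_1 − rank ∂_2 = (18 − 6) − 12 = 0, and ∂_2 has invariant factor 2 > 1, so H_1 = Z/2Z.
  H_2: rank ker ∂_2 − rank ∂_3 = (12 − 12) − 0 = 0, and there is no ∂_3, so H_2 = 0.

As a check, the Euler characteristic is 7 − 18 + 12 = 1, which agrees with 1 − 0 + 0 = 1.

H_0 = Z,  H_1 = Z/2Z,  H_2 = 0.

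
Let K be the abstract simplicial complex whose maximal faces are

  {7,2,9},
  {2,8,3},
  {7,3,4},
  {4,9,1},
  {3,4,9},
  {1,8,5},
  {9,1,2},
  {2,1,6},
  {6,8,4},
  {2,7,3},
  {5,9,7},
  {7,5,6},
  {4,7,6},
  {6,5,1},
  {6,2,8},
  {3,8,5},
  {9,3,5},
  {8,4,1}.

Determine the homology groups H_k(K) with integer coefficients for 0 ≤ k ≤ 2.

Take the total order 1 < 2 < 3 < 4 < 5 < 6 < 7 < 8 < 9 on the vertex set. Then K (dimension 2) consists of the simplices:

  0-simplices (9): [1], [2], [3], [4], [5], [6], [7], [8], [9]
  1-simplices (27): (27 of them)
  2-simplices (18): [1,2,6], [1,2,9], [1,4,8], [1,4,9], [1,5,6], [1,5,8], [2,3,7], [2,3,8], [2,6,8], [2,7,9], [3,4,7], [3,4,9], [3,5,8], [3,5,9], [4,6,7], [4,6,8], [5,6,7], [5,7,9]

Hence C_0 ≅ Z^9, C_1 ≅ Z^27, C_2 ≅ Z^18.

The boundary map ∂_1: C_1 → C_0 maps an edge to its endpoints' difference, ∂[p,q] = q − p. For instance
  ∂[3,4] = [4] − [3].
This gives a 9×27 integer matrix of rank 8; reducing to Smith normal form yields diagonal entries (1,1,1,1,1,1,1,1).

∂_2: C_2 → C_1 maps a triangle to the signed sum of its edges. For instance
  ∂[2,3,8] = [3,8] − [2,8] + [2,3],
  ∂[1,5,6] = [5,6] − [1,6] + [1,5].
This gives a 27×18 integer matrix of rank 18; reducing to Smith normal form yields diagonal entries (1,1,1,1,1,1,1,1,1,1,1,1,1,1,1,1,1,2).

Computing H_k = (kernel of ∂_k) / (image of ∂_{k+1}):

  H_0: rank C_0 − rank ∂_1 = 9 − 8 = 1, and the invariant factors of ∂_1 are all 1, so H_0 = Z.
  H_1: rank ker ∂_1 − rank ∂_2 = (27 − 8) − 18 = 1, and ∂_2 has invariant factor 2 > 1, so H_1 = Z ⊕ Z_2.
  H_2: rank ker ∂_2 − rank ∂_3 = (18 − 18) − 0 = 0, and there is no ∂_3, so H_2 = 0.

(K is a triangulation of the Klein bottle.)

H_0 = Z,  H_1 = Z ⊕ Z_2,  H_2 = 0.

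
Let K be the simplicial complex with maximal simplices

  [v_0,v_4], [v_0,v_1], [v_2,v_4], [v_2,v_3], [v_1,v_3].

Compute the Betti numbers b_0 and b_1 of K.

Fix the vertex order v_0 < v_1 < v_2 < v_3 < v_4 and write every simplex with vertices in increasing order. Then dim K = 1 and the simplices of K are:

  0-simplices (5): [v_0], [v_1], [v_2], [v_3], [v_4]
  1-simplices (5): [v_0,v_1], [v_0,v_4], [v_1,v_3], [v_2,v_3], [v_2,v_4]

giving chain groups C_0 ≅ Z^5, C_1 ≅ Z^5.

Boundary ∂_1: C_1 → C_0 maps an edge to its endpoints' difference, ∂[p,q] = q − p. For instance
  ∂[v_2,v_4] = [v_4] − [v_2].
This gives a 5×5 integer matrix of rank 4; reducing to Smith normal form yields diagonal entries (1,1,1,1).

Reading off H_k = ker ∂_k / im ∂_{k+1}:

  H_0: rank C_0 − rank ∂_1 = 5 − 4 = 1, and the invariant factors of ∂_1 are all 1, so H_0 ≅ Z.
  H_1: rank ker ∂_1 − rank ∂_2 = (5 − 4) − 0 = 1, and there is no ∂_2, so H_1 ≅ Z.

As a check, the Euler characteristic is 5 − 5 = 0, which agrees with 1 − 1 = 0.
(K is a triangulation of the circle S^1.)

Hence the Betti numbers are b_0 = 1, b_1 = 1.

b_0 = 1, b_1 = 1.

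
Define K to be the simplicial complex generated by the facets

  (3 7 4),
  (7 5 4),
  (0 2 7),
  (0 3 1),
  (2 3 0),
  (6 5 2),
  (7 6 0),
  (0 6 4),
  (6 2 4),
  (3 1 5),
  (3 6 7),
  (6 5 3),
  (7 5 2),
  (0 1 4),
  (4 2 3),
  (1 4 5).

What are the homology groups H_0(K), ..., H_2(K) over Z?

We work with the vertex ordering 0 < 1 < 2 < 3 < 4 < 5 < 6 < 7. The simplices of K, each written with vertices in increasing order, are:

  0-simplices (8): [0], [1], [2], [3], [4], [5], [6], [7]
  1-simplices (24): (24 of them)
  2-simplices (16): [0,1,3], [0,1,4], [0,2,3], [0,2,7], [0,4,6], [0,6,7], [1,3,5], [1,4,5], [2,3,4], [2,4,6], [2,5,6], [2,5,7], [3,4,7], [3,5,6], [3,6,7], [4,5,7]

so the chain groups are C_0 ≅ Z^8, C_1 ≅ Z^24, C_2 ≅ Z^16.

The boundary map ∂_1: C_1 → C_0 maps an edge to its endpoints' difference, ∂[p,q] = q − p. For instance
  ∂[0,2] = [2] − [0].
The resulting 8×24 matrix has rank 7, and its Smith normal form has invariant factors (1,1,1,1,1,1,1).

Boundary ∂_2: C_2 → C_1 acts by ∂[p,q,r] = [q,r] − [p,r] + [p,q]. For instance
  ∂[0,2,7] = [2,7] − [0,7] + [0,2],
  ∂[2,3,4] = [3,4] − [2,4] + [2,3].
As a 24×16 matrix over Z this has rank 15, with invariant factors (1,1,1,1,1,1,1,1,1,1,1,1,1,1,1).

From H_k ≅ ker(∂_k) / im(∂_{k+1}) we obtain:

  H_0: rank C_0 − rank ∂_1 = 8 − 7 = 1, and the invariant factors of ∂_1 are all 1, so H_0 = Z.
  H_1: rank ker ∂_1 − rank ∂_2 = (24 − 7) − 15 = 2, and the invariant factors of ∂_2 are all 1, so H_1 = Z^2.
  H_2: rank ker ∂_2 − rank ∂_3 = (16 − 15) − 0 = 1, and there is no ∂_3, so H_2 = Z.

(K is a triangulation of the torus T^2.)

H_0 ≅ Z,  H_1 ≅ Z^2,  H_2 ≅ Z.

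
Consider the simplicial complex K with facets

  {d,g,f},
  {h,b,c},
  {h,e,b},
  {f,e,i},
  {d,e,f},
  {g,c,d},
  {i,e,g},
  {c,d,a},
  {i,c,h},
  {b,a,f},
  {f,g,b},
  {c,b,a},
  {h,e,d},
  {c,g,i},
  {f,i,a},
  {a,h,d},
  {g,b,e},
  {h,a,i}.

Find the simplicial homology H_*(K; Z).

H_0 = Z,  H_1 = Z ⊕ Z/2Z,  H_2 = 0.

K has 9 vertices, 27 edges, 18 triangles.
rank ∂_0 = 0, rank ∂_1 = 8 ⇒ b_0 = 9 − 0 − 8 = 1; all invariant factors of ∂_1 are 1 so no torsion. So H_0 = Z.
rank ∂_1 = 8, rank ∂_2 = 18 ⇒ b_1 = 27 − 8 − 18 = 1; ∂_2 has invariant factor(s) [2] giving torsion. So H_1 = Z ⊕ Z/2Z.
rank ∂_2 = 18, rank ∂_3 = 0 ⇒ b_2 = 18 − 18 − 0 = 0. So H_2 = 0.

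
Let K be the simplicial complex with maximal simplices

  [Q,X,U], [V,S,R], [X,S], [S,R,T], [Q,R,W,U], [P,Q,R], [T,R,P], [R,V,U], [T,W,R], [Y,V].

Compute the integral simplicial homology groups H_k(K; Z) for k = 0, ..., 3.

Order the vertices as P < Q < R < S < T < U < V < W < X < Y. Listing each simplex with vertices in this order, K has dimension 3 with simplices:

  0-simplices (10): P, Q, R, S, T, U, V, W, X, Y
  1-simplices (20): PQ, PR, PT, QR, QU, QW, QX, RS, RT, RU, RV, RW, ST, SV, SX, TW, UV, UW, UX, VY
  2-simplices (11): PQR, PRT, QRU, QRW, QUW, QUX, RST, RSV, RTW, RUV, RUW
  3-simplices (1): QRUW

so the chain groups are C_0 ≅ Z^10, C_1 ≅ Z^20, C_2 ≅ Z^11, C_3 ≅ Z^1.

The boundary map ∂_1: C_1 → C_0 maps an edge to its endpoints' difference, ∂[p,q] = q − p. For instance
  ∂QW = W − Q.
The 10×20 boundary matrix has rank 9 and Smith normal form diag(1,1,1,1,1,1,1,1,1).

Boundary ∂_2: C_2 → C_1 maps a triangle to the signed sum of its edges. For instance
  ∂RUV = UV − RV + RU,
  ∂RTW = TW − RW + RT.
The 20×11 boundary matrix has rank 10 and Smith normal form diag(1,1,1,1,1,1,1,1,1,1).

∂_3: C_3 → C_2 sends each 3-simplex σ to the alternating sum Σ_i (−1)^i (σ with its i-th vertex removed). For instance
  ∂QRUW = RUW − QUW + QRW − QRU.
The resulting 11×1 matrix has rank 1, and its Smith normal form has invariant factors (1).

Now H_k = ker ∂_k / im ∂_{k+1}, so:

  H_0: rank C_0 − rank ∂_1 = 10 − 9 = 1, and the invariant factors of ∂_1 are all 1, so H_0 ≅ Z.
  H_1: rank ker ∂_1 − rank ∂_2 = (20 − 9) − 10 = 1, and the invariant factors of ∂_2 are all 1, so H_1 ≅ Z.
  H_2: rank ker ∂_2 − rank ∂_3 = (11 − 10) − 1 = 0, and the invariant factors of ∂_3 are all 1, so H_2 ≅ 0.
  H_3: rank ker ∂_3 − rank ∂_4 = (1 − 1) − 0 = 0, and there is no ∂_4, so H_3 ≅ 0.

H_0 ≅ Z,  H_1 ≅ Z,  H_2 = 0,  H_3 = 0.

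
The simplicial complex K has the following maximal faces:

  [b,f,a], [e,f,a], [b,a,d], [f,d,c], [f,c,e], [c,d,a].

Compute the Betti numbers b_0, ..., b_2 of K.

b_0 = 1, b_1 = 1, b_2 = 0.

Take the total order a < b < c < d < e < f on the vertex set. Then K (dimension 2) consists of the simplices:

  0-simplices (6): a, b, c, d, e, f
  1-simplices (12): ab, ac, ad, ae, af, bd, bf, cd, ce, cf, df, ef
  2-simplices (6): abd, abf, acd, aef, cdf, cef

so the chain groups are C_0 ≅ Z^6, C_1 ≅ Z^12, C_2 ≅ Z^6.

Boundary ∂_1: C_1 → C_0 is given by ∂[p,q] = [q] − [p]. For instance
  ∂ef = f − e.
The resulting 6×12 matrix has rank 5, and its Smith normal form has invariant factors (1,1,1,1,1).

Boundary ∂_2: C_2 → C_1 acts by ∂[p,q,r] = [q,r] − [p,r] + [p,q]. For instance
  ∂cef = ef − cf + ce,
  ∂abf = bf − af + ab.
As a 12×6 matrix over Z this has rank 6, with invariant factors (1,1,1,1,1,1).

Computing H_k = (kernel of ∂_k) / (image of ∂_{k+1}):

  H_0: rank C_0 − rank ∂_1 = 6 − 5 = 1, and the invariant factors of ∂_1 are all 1, so H_0 = Z.
  H_1: rank ker ∂_1 − rank ∂_2 = (12 − 5) − 6 = 1, and the invariant factors of ∂_2 are all 1, so H_1 = Z.
  H_2: rank ker ∂_2 − rank ∂_3 = (6 − 6) − 0 = 0, and there is no ∂_3, so H_2 = 0.

As a check, the Euler characteristic is 6 − 12 + 6 = 0, which agrees with 1 − 1 + 0 = 0.

Hence the Betti numbers are b_0 = 1, b_1 = 1, b_2 = 0.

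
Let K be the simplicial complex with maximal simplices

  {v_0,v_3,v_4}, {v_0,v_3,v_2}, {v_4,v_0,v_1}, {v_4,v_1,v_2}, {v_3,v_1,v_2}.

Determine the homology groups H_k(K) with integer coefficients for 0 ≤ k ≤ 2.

Fix the vertex order v_0 < v_1 < v_2 < v_3 < v_4 and write every simplex with vertices in increasing order. Then dim K = 2 and the simplices of K are:

  0-simplices (5): [v_0], [v_1], [v_2], [v_3], [v_4]
  1-simplices (10): [v_0,v_1], [v_0,v_2], [v_0,v_3], [v_0,v_4], [v_1,v_2], [v_1,v_3], [v_1,v_4], [v_2,v_3], [v_2,v_4], [v_3,v_4]
  2-simplices (5): [v_0,v_1,v_4], [v_0,v_2,v_3], [v_0,v_3,v_4], [v_1,v_2,v_3], [v_1,v_2,v_4]

so the chain groups are C_0 ≅ Z^5, C_1 ≅ Z^10, C_2 ≅ Z^5.

Boundary ∂_1: C_1 → C_0 maps an edge to its endpoints' difference, ∂[p,q] = q − p.
As a 5×10 matrix over Z this has rank 4, with invariant factors (1,1,1,1).

Boundary ∂_2: C_2 → C_1 sends each 2-simplex [p,q,r] to [q,r] − [p,r] + [p,q]. For instance
  ∂[v_0,v_1,v_4] = [v_1,v_4] − [v_0,v_4] + [v_0,v_1],
  ∂[v_0,v_2,v_3] = [v_2,v_3] − [v_0,v_3] + [v_0,v_2].
The 10×5 boundary matrix has rank 5 and Smith normal form diag(1,1,1,1,1).

From H_k ≅ ker(∂_k) / im(∂_{k+1}) we obtain:

  H_0: rank C_0 − rank ∂_1 = 5 − 4 = 1, and the invariant factors of ∂_1 are all 1, so H_0 = Z.
  H_1: rank ker ∂_1 − rank ∂_2 = (10 − 4) − 5 = 1, and the invariant factors of ∂_2 are all 1, so H_1 = Z.
  H_2: rank ker ∂_2 − rank ∂_3 = (5 − 5) − 0 = 0, and there is no ∂_3, so H_2 = 0.

H_0 ≅ Z,  H_1 ≅ Z,  H_2 = 0.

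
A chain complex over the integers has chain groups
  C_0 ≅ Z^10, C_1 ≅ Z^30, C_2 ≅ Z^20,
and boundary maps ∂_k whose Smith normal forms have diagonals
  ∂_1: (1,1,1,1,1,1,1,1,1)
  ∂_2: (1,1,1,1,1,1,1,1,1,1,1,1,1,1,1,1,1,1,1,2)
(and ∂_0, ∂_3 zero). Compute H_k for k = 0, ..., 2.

H_0: b_0 = 10 − 0 − 9 = 1; torsion from ∂_1 factors > 1: none. So H_0 ≅ Z.
H_1: b_1 = 30 − 9 − 20 = 1; torsion from ∂_2 factors > 1: [2]. So H_1 ≅ Z ⊕ Z/2.
H_2: b_2 = 20 − 20 − 0 = 0; torsion from ∂_3 factors > 1: none. So H_2 ≅ 0.

H_0 ≅ Z,  H_1 ≅ Z ⊕ Z/2,  H_2 = 0.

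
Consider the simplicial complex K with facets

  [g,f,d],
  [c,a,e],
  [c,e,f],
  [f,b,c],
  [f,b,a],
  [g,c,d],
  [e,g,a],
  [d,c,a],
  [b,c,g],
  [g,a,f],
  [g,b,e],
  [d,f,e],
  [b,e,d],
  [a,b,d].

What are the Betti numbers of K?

Take the total order a < b < c < d < e < f < g on the vertex set. Then K (dimension 2) consists of the simplices:

  0-simplices (7): a, b, c, d, e, f, g
  1-simplices (21): ab, ac, ad, ae, af, ag, bc, bd, be, bf, bg, cd, ce, cf, cg, de, df, dg, ef, eg, fg
  2-simplices (14): abd, abf, acd, ace, aeg, afg, bcf, bcg, bde, beg, cdg, cef, def, dfg

so the chain groups are C_0 ≅ Z^7, C_1 ≅ Z^21, C_2 ≅ Z^14.

The boundary map ∂_1: C_1 → C_0 maps an edge to its endpoints' difference, ∂[p,q] = q − p. For instance
  ∂be = e − b.
The resulting 7×21 matrix has rank 6, and its Smith normal form has invariant factors (1,1,1,1,1,1).

∂_2: C_2 → C_1 acts by ∂[p,q,r] = [q,r] − [p,r] + [p,q]. For instance
  ∂dfg = fg − dg + df,
  ∂abf = bf − af + ab.
The 21×14 boundary matrix has rank 13 and Smith normal form diag(1,1,1,1,1,1,1,1,1,1,1,1,1).

Now H_k = ker ∂_k / im ∂_{k+1}, so:

  H_0: rank C_0 − rank ∂_1 = 7 − 6 = 1, and the invariant factors of ∂_1 are all 1, so H_0 ≅ Z.
  H_1: rank ker ∂_1 − rank ∂_2 = (21 − 6) − 13 = 2, and the invariant factors of ∂_2 are all 1, so H_1 ≅ Z^2.
  H_2: rank ker ∂_2 − rank ∂_3 = (14 − 13) − 0 = 1, and there is no ∂_3, so H_2 ≅ Z.

As a check, the Euler characteristic is 7 − 21 + 14 = 0, which agrees with 1 − 2 + 1 = 0.

Hence the Betti numbers are b_0 = 1, b_1 = 2, b_2 = 1.

b_0 = 1, b_1 = 2, b_2 = 1.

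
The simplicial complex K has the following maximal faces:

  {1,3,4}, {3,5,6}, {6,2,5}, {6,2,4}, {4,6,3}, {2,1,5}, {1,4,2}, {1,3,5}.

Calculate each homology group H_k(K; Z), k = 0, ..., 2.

K has 6 vertices, 12 edges, 8 triangles.
rank ∂_0 = 0, rank ∂_1 = 5 ⇒ b_0 = 6 − 0 − 5 = 1; all invariant factors of ∂_1 are 1 so no torsion. So H_0 ≅ Z.
rank ∂_1 = 5, rank ∂_2 = 7 ⇒ b_1 = 12 − 5 − 7 = 0; all invariant factors of ∂_2 are 1 so no torsion. So H_1 ≅ 0.
rank ∂_2 = 7, rank ∂_3 = 0 ⇒ b_2 = 8 − 7 − 0 = 1. So H_2 ≅ Z.

H_0 ≅ Z,  H_1 = 0,  H_2 ≅ Z.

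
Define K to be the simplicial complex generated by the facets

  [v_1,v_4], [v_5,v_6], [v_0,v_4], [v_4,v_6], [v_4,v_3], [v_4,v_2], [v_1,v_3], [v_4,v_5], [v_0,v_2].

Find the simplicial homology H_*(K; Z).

H_0 ≅ Z,  H_1 ≅ Z^3.

Fix the vertex order v_0 < v_1 < v_2 < v_3 < v_4 < v_5 < v_6 and write every simplex with vertices in increasing order. Then dim K = 1 and the simplices of K are:

  0-simplices (7): [v_0], [v_1], [v_2], [v_3], [v_4], [v_5], [v_6]
  1-simplices (9): [v_0,v_2], [v_0,v_4], [v_1,v_3], [v_1,v_4], [v_2,v_4], [v_3,v_4], [v_4,v_5], [v_4,v_6], [v_5,v_6]

so the chain groups are C_0 ≅ Z^7, C_1 ≅ Z^9.

Boundary ∂_1: C_1 → C_0 maps an edge to its endpoints' difference, ∂[p,q] = q − p. For instance
  ∂[v_0,v_4] = [v_4] − [v_0].
As a 7×9 matrix over Z this has rank 6, with invariant factors (1,1,1,1,1,1).

Reading off H_k = ker ∂_k / im ∂_{k+1}:

  H_0: rank C_0 − rank ∂_1 = 7 − 6 = 1, and the invariant factors of ∂_1 are all 1, so H_0 ≅ Z.
  H_1: rank ker ∂_1 − rank ∂_2 = (9 − 6) − 0 = 3, and there is no ∂_2, so H_1 ≅ Z^3.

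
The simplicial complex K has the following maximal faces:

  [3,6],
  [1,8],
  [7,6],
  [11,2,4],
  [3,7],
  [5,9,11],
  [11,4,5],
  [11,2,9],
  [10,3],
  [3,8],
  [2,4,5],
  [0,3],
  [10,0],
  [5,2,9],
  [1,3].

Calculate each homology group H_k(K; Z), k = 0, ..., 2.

Order the vertices as 0 < 1 < 2 < 3 < 4 < 5 < 6 < 7 < 8 < 9 < 10 < 11. Listing each simplex with vertices in this order, K has dimension 2 with simplices:

  0-simplices (12): [0], [1], [2], [3], [4], [5], [6], [7], [8], [9], [10], [11]
  1-simplices (18): [0,3], [0,10], [1,3], [1,8], [2,4], [2,5], [2,9], [2,11], [3,6], [3,7], [3,8], [3,10], [4,5], [4,11], [5,9], [5,11], [6,7], [9,11]
  2-simplices (6): [2,4,5], [2,4,11], [2,5,9], [2,9,11], [4,5,11], [5,9,11]

giving chain groups C_0 ≅ Z^12, C_1 ≅ Z^18, C_2 ≅ Z^6.

The boundary map ∂_1: C_1 → C_0 is given by ∂[p,q] = [q] − [p]. For instance
  ∂[2,9] = [9] − [2].
The resulting 12×18 matrix has rank 10, and its Smith normal form has invariant factors (1,1,1,1,1,1,1,1,1,1).

∂_2: C_2 → C_1 acts by ∂[p,q,r] = [q,r] − [p,r] + [p,q]. For instance
  ∂[4,5,11] = [5,11] − [4,11] + [4,5],
  ∂[2,5,9] = [5,9] − [2,9] + [2,5].
The 18×6 boundary matrix has rank 5 and Smith normal form diag(1,1,1,1,1).

Reading off H_k = ker ∂_k / im ∂_{k+1}:

  H_0: rank C_0 − rank ∂_1 = 12 − 10 = 2, and the invariant factors of ∂_1 are all 1, so H_0 ≅ Z^2.
  H_1: rank ker ∂_1 − rank ∂_2 = (18 − 10) − 5 = 3, and the invariant factors of ∂_2 are all 1, so H_1 ≅ Z^3.
  H_2: rank ker ∂_2 − rank ∂_3 = (6 − 5) − 0 = 1, and there is no ∂_3, so H_2 ≅ Z.

H_0 ≅ Z^2,  H_1 ≅ Z^3,  H_2 ≅ Z.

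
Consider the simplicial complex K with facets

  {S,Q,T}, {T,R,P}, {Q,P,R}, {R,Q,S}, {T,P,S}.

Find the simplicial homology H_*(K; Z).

K has 5 vertices, 10 edges, 5 triangles.
rank ∂_0 = 0, rank ∂_1 = 4 ⇒ b_0 = 5 − 0 − 4 = 1; all invariant factors of ∂_1 are 1 so no torsion. So H_0 ≅ Z.
rank ∂_1 = 4, rank ∂_2 = 5 ⇒ b_1 = 10 − 4 − 5 = 1; all invariant factors of ∂_2 are 1 so no torsion. So H_1 ≅ Z.
rank ∂_2 = 5, rank ∂_3 = 0 ⇒ b_2 = 5 − 5 − 0 = 0. So H_2 ≅ 0.

H_0 ≅ Z,  H_1 ≅ Z,  H_2 = 0.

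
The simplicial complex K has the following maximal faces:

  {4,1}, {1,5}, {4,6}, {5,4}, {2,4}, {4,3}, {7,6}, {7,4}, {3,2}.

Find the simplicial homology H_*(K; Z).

H_0 ≅ Z,  H_1 ≅ Z^3.

Take the total order 1 < 2 < 3 < 4 < 5 < 6 < 7 on the vertex set. Then K (dimension 1) consists of the simplices:

  0-simplices (7): [1], [2], [3], [4], [5], [6], [7]
  1-simplices (9): [1,4], [1,5], [2,3], [2,4], [3,4], [4,5], [4,6], [4,7], [6,7]

Hence C_0 ≅ Z^7, C_1 ≅ Z^9.

∂_1: C_1 → C_0 maps an edge to its endpoints' difference, ∂[p,q] = q − p. For instance
  ∂[6,7] = [7] − [6].
This gives a 7×9 integer matrix of rank 6; reducing to Smith normal form yields diagonal entries (1,1,1,1,1,1).

Reading off H_k = ker ∂_k / im ∂_{k+1}:

  H_0: rank C_0 − rank ∂_1 = 7 − 6 = 1, and the invariant factors of ∂_1 are all 1, so H_0 = Z.
  H_1: rank ker ∂_1 − rank ∂_2 = (9 − 6) − 0 = 3, and there is no ∂_2, so H_1 = Z^3.

(K is a triangulation of a wedge of 3 circles.)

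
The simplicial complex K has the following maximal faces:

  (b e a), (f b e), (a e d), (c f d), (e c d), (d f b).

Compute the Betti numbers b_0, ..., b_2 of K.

b_0 = 1, b_1 = 1, b_2 = 0.

Order the vertices as a < b < c < d < e < f. Listing each simplex with vertices in this order, K has dimension 2 with simplices:

  0-simplices (6): a, b, c, d, e, f
  1-simplices (12): ab, ad, ae, bd, be, bf, cd, ce, cf, de, df, ef
  2-simplices (6): abe, ade, bdf, bef, cde, cdf

giving chain groups C_0 ≅ Z^6, C_1 ≅ Z^12, C_2 ≅ Z^6.

∂_1: C_1 → C_0 is given by ∂[p,q] = [q] − [p].
This gives a 6×12 integer matrix of rank 5; reducing to Smith normal form yields diagonal entries (1,1,1,1,1).

The boundary map ∂_2: C_2 → C_1 maps a triangle to the signed sum of its edges. For instance
  ∂cdf = df − cf + cd,
  ∂bef = ef − bf + be.
This gives a 12×6 integer matrix of rank 6; reducing to Smith normal form yields diagonal entries (1,1,1,1,1,1).

Reading off H_k = ker ∂_k / im ∂_{k+1}:

  H_0: rank C_0 − rank ∂_1 = 6 − 5 = 1, and the invariant factors of ∂_1 are all 1, so H_0 = Z.
  H_1: rank ker ∂_1 − rank ∂_2 = (12 − 5) − 6 = 1, and the invariant factors of ∂_2 are all 1, so H_1 = Z.
  H_2: rank ker ∂_2 − rank ∂_3 = (6 − 6) − 0 = 0, and there is no ∂_3, so H_2 = 0.

As a check, the Euler characteristic is 6 − 12 + 6 = 0, which agrees with 1 − 1 + 0 = 0.
(K is a triangulation of the cylinder S^1 x I.)

Hence the Betti numbers are b_0 = 1, b_1 = 1, b_2 = 0.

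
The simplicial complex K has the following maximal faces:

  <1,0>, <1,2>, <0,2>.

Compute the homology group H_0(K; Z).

Fix the vertex order 0 < 1 < 2 and write every simplex with vertices in increasing order. Then dim K = 1 and the simplices of K are:

  0-simplices (3): [0], [1], [2]
  1-simplices (3): [0,1], [0,2], [1,2]

giving chain groups C_0 ≅ Z^3, C_1 ≅ Z^3.

Boundary ∂_1: C_1 → C_0 is given by ∂[p,q] = [q] − [p].
This gives a 3×3 integer matrix of rank 2; reducing to Smith normal form yields diagonal entries (1,1).

From H_k ≅ ker(∂_k) / im(∂_{k+1}) we obtain:

  H_0: rank C_0 − rank ∂_1 = 3 − 2 = 1, and the invariant factors of ∂_1 are all 1, so H_0 ≅ Z.

H_0 = Z.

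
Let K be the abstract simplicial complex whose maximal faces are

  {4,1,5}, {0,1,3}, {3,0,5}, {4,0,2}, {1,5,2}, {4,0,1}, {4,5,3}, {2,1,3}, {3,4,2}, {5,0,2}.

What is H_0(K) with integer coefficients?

K has 6 vertices, 15 edges, 10 triangles.
rank ∂_0 = 0, rank ∂_1 = 5 ⇒ b_0 = 6 − 0 − 5 = 1; all invariant factors of ∂_1 are 1 so no torsion. So H_0 ≅ Z.

H_0 = Z.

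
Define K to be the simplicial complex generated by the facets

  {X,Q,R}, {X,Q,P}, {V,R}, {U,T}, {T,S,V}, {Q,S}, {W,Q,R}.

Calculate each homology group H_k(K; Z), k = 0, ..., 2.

H_0 ≅ Z,  H_1 ≅ Z,  H_2 = 0.

Take the total order P < Q < R < S < T < U < V < W < X on the vertex set. Then K (dimension 2) consists of the simplices:

  0-simplices (9): P, Q, R, S, T, U, V, W, X
  1-simplices (13): PQ, PX, QR, QS, QW, QX, RV, RW, RX, ST, SV, TU, TV
  2-simplices (4): PQX, QRW, QRX, STV

so the chain groups are C_0 ≅ Z^9, C_1 ≅ Z^13, C_2 ≅ Z^4.

Boundary ∂_1: C_1 → C_0 sends each edge [p,q] (with p < q) to q − p.
As a 9×13 matrix over Z this has rank 8, with invariant factors (1,1,1,1,1,1,1,1).

∂_2: C_2 → C_1 maps a triangle to the signed sum of its edges. For instance
  ∂QRW = RW − QW + QR,
  ∂STV = TV − SV + ST.
The 13×4 boundary matrix has rank 4 and Smith normal form diag(1,1,1,1).

Computing H_k = (kernel of ∂_k) / (image of ∂_{k+1}):

  H_0: rank C_0 − rank ∂_1 = 9 − 8 = 1, and the invariant factors of ∂_1 are all 1, so H_0 ≅ Z.
  H_1: rank ker ∂_1 − rank ∂_2 = (13 − 8) − 4 = 1, and the invariant factors of ∂_2 are all 1, so H_1 ≅ Z.
  H_2: rank ker ∂_2 − rank ∂_3 = (4 − 4) − 0 = 0, and there is no ∂_3, so H_2 ≅ 0.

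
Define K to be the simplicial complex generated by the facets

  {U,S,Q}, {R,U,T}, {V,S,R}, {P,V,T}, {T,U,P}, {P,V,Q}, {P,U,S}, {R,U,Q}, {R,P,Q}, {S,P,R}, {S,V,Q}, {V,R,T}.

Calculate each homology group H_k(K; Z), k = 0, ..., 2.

Order the vertices as P < Q < R < S < T < U < V. Listing each simplex with vertices in this order, K has dimension 2 with simplices:

  0-simplices (7): P, Q, R, S, T, U, V
  1-simplices (18): PQ, PR, PS, PT, PU, PV, QR, QS, QU, QV, RS, RT, RU, RV, SU, SV, TU, TV
  2-simplices (12): PQR, PQV, PRS, PSU, PTU, PTV, QRU, QSU, QSV, RSV, RTU, RTV

so the chain groups are C_0 ≅ Z^7, C_1 ≅ Z^18, C_2 ≅ Z^12.

The boundary map ∂_1: C_1 → C_0 is given by ∂[p,q] = [q] − [p].
The 7×18 boundary matrix has rank 6 and Smith normal form diag(1,1,1,1,1,1).

Boundary ∂_2: C_2 → C_1 acts by ∂[p,q,r] = [q,r] − [p,r] + [p,q]. For instance
  ∂PSU = SU − PU + PS,
  ∂RTV = TV − RV + RT.
The 18×12 boundary matrix has rank 12 and Smith normal form diag(1,1,1,1,1,1,1,1,1,1,1,2).

Computing H_k = (kernel of ∂_k) / (image of ∂_{k+1}):

  H_0: rank C_0 − rank ∂_1 = 7 − 6 = 1, and the invariant factors of ∂_1 are all 1, so H_0 ≅ Z.
  H_1: rank ker ∂_1 − rank ∂_2 = (18 − 6) − 12 = 0, and ∂_2 has invariant factor 2 > 1, so H_1 ≅ Z/2.
  H_2: rank ker ∂_2 − rank ∂_3 = (12 − 12) − 0 = 0, and there is no ∂_3, so H_2 ≅ 0.

As a check, the Euler characteristic is 7 − 18 + 12 = 1, which agrees with 1 − 0 + 0 = 1.

H_0 = Z,  H_1 = Z/2,  H_2 = 0.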